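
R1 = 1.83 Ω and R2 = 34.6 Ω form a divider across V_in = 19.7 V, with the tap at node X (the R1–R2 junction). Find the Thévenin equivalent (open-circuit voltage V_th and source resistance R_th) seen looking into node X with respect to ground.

V_th is the unloaded tap voltage: V_in · R2/(R1+R2) = 19.7 × 0.9498 = 18.71 V.
With V_in suppressed (replaced by a short), R_th = R1 ‖ R2 = (1.830 × 34.6)/(1.830 + 34.6) = 1.738 Ω.

V_th ≈ 18.7 V, R_th ≈ 1.74 Ω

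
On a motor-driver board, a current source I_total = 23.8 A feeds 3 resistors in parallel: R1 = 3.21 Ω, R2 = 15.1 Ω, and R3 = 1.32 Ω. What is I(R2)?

Conductances: ΣG = 1/3.21 + 1/15.1 + 1/1.32 = 1.135 (1/Ω).
By the current-divider rule, I = I_total · G_k/ΣG = 23.8 × 0.05833 = 1.388 A.

I ≈ 1.39 A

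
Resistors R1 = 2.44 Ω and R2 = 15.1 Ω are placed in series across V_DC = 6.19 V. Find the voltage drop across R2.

Series total: ΣR = 2.44 + 15.1 = 17.54 Ω.
By the voltage-divider rule, V = 6.19 × 15.10/17.54 = 5.329 V.

V ≈ 5.33 V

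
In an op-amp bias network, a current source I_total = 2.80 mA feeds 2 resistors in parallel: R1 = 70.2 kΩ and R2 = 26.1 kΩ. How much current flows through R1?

I ≈ 0.759 mA

For two parallel branches, I_k = I_total · (other R)/(sum of R).
I(R1) = 2.80 × 26.1/(70.2 + 26.1) = 2.80 × 0.2710 = 0.7589 mA.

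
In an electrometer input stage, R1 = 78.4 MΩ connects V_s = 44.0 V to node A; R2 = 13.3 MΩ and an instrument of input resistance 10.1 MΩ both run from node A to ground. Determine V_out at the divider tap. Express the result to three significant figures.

V_out ≈ 3.00 V

R2 ‖ R_L = (13.3 × 10.1)/(13.3 + 10.1) = 5.741 MΩ.
Voltage divider with the loaded lower leg: V_out = 44.0 × 5.741/(78.4 + 5.741) = 44.0 × 0.06823 = 3.002 V.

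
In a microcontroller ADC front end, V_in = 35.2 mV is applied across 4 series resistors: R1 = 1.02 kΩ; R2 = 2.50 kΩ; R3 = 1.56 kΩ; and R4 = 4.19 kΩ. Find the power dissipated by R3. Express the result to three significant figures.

ΣR = 9.270 kΩ → I = 35.2/9.270 = 3.797 µA.
P(R3) = I²·R3 = (3.797)² × 1.56 = 22.49 nW.

P ≈ 22.5 nW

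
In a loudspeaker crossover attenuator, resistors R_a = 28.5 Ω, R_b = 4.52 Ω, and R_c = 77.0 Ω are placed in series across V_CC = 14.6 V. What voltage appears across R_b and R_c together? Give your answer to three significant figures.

Total series resistance ΣR = 28.5 + 4.52 + 77.0 = 110.0 Ω.
R_{R_b..R_c} = 4.52 + 77.0 = 81.52 Ω.
V = V_CC · R/ΣR = 14.6 × 0.7410 = 10.82 V.

V ≈ 10.8 V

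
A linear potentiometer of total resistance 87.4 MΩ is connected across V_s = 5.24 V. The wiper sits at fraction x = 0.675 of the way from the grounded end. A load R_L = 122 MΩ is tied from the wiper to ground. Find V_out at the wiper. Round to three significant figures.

V_out ≈ 3.06 V

The pot divides into 28.40 MΩ above the wiper and 59.00 MΩ below.
(x·R_p) ‖ R_L = 39.77 MΩ.
Then V_out = V_s · 39.77/(28.40 + 39.77) = 3.057 V.
(Unloaded: V_out = x·V_s = 3.54 V.)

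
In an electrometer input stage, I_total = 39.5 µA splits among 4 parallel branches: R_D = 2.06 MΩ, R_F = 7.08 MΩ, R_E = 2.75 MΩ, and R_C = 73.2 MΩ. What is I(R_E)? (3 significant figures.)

ΣG = 1/2.06 + 1/7.08 + 1/2.75 + 1/73.2 = 1.004.
By the current-divider rule, I = I_total · G_k/ΣG = 39.5 × 0.3622 = 14.31 µA.

I ≈ 14.3 µA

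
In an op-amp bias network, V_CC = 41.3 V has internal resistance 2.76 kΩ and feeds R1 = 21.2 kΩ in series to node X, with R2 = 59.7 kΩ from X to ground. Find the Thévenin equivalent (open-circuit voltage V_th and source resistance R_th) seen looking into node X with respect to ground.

R1' = 2.76 + 21.2 = 23.96 kΩ (source resistance + R1).
With X open, the divider is unloaded: V_th = 41.3 × 59.7/83.66 = 29.47 V.
Zeroing V_CC shorts the top of R1' to ground, so R_th = R1' ‖ R2 = 17.10 kΩ.

V_th ≈ 29.5 V, R_th ≈ 17.1 kΩ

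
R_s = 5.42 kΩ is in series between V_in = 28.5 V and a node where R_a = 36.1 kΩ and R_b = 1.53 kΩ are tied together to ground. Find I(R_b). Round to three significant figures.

Equivalent of the parallel group: R_p = 1.468 kΩ.
V_A = 28.5 × 1.468/6.888 = 6.073 V.
I(R_b) = V_A / R_b = 6.073/1.53 = 3.970 mA.

I ≈ 3.97 mA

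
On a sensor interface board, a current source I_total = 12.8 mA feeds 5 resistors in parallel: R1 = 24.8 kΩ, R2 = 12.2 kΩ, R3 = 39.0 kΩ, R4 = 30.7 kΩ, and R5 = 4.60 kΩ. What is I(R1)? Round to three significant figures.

Total conductance ΣG = 1/24.8 + 1/12.2 + 1/39.0 + 1/30.7 + 1/4.60 = 0.3979 (units of 1/kΩ).
By the current-divider rule, I = I_total · G_k/ΣG = 12.8 × 0.1013 = 1.297 mA.

I ≈ 1.30 mA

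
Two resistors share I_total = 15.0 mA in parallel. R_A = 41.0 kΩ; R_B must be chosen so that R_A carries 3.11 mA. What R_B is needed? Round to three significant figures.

R_B ≈ 10.7 kΩ

The fraction through R_A equals R_B/(R_A+R_B).
With f = 0.2073, R_B = R_A · f/(1−f) = 41.0 × 0.2616 = 10.72 kΩ.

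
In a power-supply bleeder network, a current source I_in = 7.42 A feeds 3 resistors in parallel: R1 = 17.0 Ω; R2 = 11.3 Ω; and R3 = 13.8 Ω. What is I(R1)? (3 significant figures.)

ΣG = 1/17.0 + 1/11.3 + 1/13.8 = 0.2198.
By the current-divider rule, I = I_in · G_k/ΣG = 7.42 × 0.2676 = 1.986 A.

I ≈ 1.99 A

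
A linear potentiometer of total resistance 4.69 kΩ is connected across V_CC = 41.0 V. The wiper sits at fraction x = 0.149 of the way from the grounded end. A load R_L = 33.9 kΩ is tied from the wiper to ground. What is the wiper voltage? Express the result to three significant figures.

Split the track: R_lower = x·R_p = 0.6988 kΩ, R_upper = (1−x)·R_p = 3.991 kΩ.
(x·R_p) ‖ R_L = 0.6847 kΩ.
Then V_out = V_CC · 0.6847/(3.991 + 0.6847) = 6.004 V.

V_out ≈ 6.00 V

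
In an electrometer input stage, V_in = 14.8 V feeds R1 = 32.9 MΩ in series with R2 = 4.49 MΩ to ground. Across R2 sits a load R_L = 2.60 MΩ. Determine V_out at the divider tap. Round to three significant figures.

First combine the lower leg with the load: R2 ‖ R_L = 1.647 MΩ.
Now apply the divider: V_out = 14.8 × 0.04766 = 0.7054 V.

V_out ≈ 0.705 V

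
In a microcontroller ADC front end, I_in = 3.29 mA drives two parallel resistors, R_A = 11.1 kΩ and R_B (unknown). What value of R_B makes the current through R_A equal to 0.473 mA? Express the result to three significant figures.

R_B ≈ 1.86 kΩ

In a two-way split, I_A/I_in = R_B/(R_A + R_B).
0.473/3.29 = R_B/(R_A + R_B) → R_B = R_A · (0.1438)/(1 − 0.1438) = 11.1 × 0.1679 = 1.864 kΩ.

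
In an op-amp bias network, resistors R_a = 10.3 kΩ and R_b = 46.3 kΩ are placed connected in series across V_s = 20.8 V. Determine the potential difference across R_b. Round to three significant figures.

V ≈ 17.0 V

Total series resistance ΣR = 10.3 + 46.3 = 56.60 kΩ.
V = V_s · R/ΣR = 20.8 × 0.8180 = 17.01 V.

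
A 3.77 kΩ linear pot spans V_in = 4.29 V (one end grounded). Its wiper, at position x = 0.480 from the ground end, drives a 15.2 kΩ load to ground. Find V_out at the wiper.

V_out ≈ 1.94 V

Lower segment x·R_p = 1.810 kΩ; upper segment (1−x)·R_p = 1.960 kΩ.
(x·R_p) ‖ R_L = 1.617 kΩ.
Loaded-divider output: V_out = 4.29 × 0.4520 = 1.939 V.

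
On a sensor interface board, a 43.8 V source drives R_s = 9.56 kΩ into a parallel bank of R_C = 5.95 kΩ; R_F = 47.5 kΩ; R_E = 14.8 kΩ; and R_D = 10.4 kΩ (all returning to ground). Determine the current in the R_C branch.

Equivalent of the parallel group: R_p = 2.834 kΩ.
Node voltage V_A = V_in · R_p/(R_s + R_p) = 43.8 × 0.2287 = 10.02 V.
I(R_C) = V_A / R_C = 10.02/5.95 = 1.683 mA.

I ≈ 1.68 mA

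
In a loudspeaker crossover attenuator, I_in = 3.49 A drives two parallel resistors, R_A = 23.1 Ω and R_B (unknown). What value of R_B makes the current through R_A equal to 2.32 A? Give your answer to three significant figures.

R_B ≈ 45.8 Ω

In a two-way split, I_A/I_in = R_B/(R_A + R_B).
With f = 0.6648, R_B = R_A · f/(1−f) = 23.1 × 1.983 = 45.81 Ω.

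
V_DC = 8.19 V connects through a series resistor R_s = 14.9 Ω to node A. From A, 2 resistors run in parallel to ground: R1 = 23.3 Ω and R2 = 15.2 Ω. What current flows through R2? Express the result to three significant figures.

Equivalent of the parallel group: R_p = 9.199 Ω.
V_A by voltage divider: V_A = 8.19 × 9.199/(14.9 + 9.199) = 3.126 V.
I(R2) = V_A / R2 = 3.126/15.2 = 0.2057 A.
(Check via current divider: I_total = 0.3398 A; share G_k/ΣG = 0.6052 → same result.)

I ≈ 0.206 A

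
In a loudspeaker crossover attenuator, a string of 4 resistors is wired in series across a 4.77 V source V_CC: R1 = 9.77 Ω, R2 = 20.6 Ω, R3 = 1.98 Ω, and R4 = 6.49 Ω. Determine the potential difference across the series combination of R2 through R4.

V ≈ 3.57 V

Series total: ΣR = 9.77 + 20.6 + 1.98 + 6.49 = 38.84 Ω.
R_{R2..R4} = 20.6 + 1.98 + 6.49 = 29.07 Ω.
Voltage divider: V = V_CC · (29.07 / 38.84) = 4.77 × 0.7485 = 3.570 V.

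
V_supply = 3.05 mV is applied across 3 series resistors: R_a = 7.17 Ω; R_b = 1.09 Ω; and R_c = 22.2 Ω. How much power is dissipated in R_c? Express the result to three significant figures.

Series current I = V_supply/ΣR = 3.05/30.46 = 0.1001 mA.
V(R_c) = I·R = 2.223 mV; P = V·I = 2.223 × 0.1001 = 0.2226 µW.

P ≈ 0.223 µW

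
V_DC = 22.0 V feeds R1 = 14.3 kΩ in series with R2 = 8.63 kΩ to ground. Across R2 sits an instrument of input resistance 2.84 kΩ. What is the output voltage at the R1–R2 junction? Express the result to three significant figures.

The load sits in parallel with R2, giving an effective lower resistance R2' = R2·R_L/(R2+R_L) = 2.137 kΩ.
Now apply the divider: V_out = 22.0 × 0.1300 = 2.860 V.

V_out ≈ 2.86 V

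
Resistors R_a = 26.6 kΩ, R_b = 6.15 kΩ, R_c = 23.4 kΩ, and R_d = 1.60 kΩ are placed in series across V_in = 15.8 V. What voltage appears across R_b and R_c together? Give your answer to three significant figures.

Series total: ΣR = 26.6 + 6.15 + 23.4 + 1.60 = 57.75 kΩ.
R_{R_b..R_c} = 6.15 + 23.4 = 29.55 kΩ.
Voltage divider: V = V_in · (29.55 / 57.75) = 15.8 × 0.5117 = 8.085 V.

V ≈ 8.08 V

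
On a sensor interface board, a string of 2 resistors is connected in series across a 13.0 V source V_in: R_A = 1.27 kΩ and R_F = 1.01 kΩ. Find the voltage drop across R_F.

V ≈ 5.76 V

ΣR = 1.27 + 1.01 = 2.280 kΩ.
V = V_in · R/ΣR = 13.0 × 0.4430 = 5.759 V.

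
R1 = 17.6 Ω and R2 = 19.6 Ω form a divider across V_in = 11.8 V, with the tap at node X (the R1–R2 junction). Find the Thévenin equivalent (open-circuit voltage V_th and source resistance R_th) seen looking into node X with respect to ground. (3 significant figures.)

Open-circuit (no load on X): V_th = V_in · R2/(R1 + R2) = 11.8 × 19.6/(17.60 + 19.6) = 6.217 V.
Zeroing V_in shorts the top of R1 to ground, so R_th = R1 ‖ R2 = 9.273 Ω.

V_th ≈ 6.22 V, R_th ≈ 9.27 Ω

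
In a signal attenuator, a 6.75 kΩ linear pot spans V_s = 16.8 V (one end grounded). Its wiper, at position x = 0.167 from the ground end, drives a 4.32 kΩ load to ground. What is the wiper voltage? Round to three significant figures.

Lower segment x·R_p = 1.127 kΩ; upper segment (1−x)·R_p = 5.623 kΩ.
(x·R_p) ‖ R_L = 0.8940 kΩ.
Then V_out = V_s · 0.8940/(5.623 + 0.8940) = 2.305 V.

V_out ≈ 2.30 V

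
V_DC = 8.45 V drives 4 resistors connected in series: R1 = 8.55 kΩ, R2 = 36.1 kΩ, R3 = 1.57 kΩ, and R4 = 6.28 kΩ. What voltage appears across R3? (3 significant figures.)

Total series resistance ΣR = 8.55 + 36.1 + 1.57 + 6.28 = 52.50 kΩ.
By the voltage-divider rule, V = 8.45 × 1.570/52.50 = 0.2527 V.

V ≈ 0.253 V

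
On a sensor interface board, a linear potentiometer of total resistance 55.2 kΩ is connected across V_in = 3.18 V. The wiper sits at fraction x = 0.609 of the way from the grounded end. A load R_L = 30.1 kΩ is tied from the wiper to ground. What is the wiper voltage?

The pot divides into 21.58 kΩ above the wiper and 33.62 kΩ below.
(x·R_p) ‖ R_L = 15.88 kΩ.
Loaded-divider output: V_out = 3.18 × 0.4239 = 1.348 V.
(Unloaded: V_out = x·V_in = 1.94 V.)

V_out ≈ 1.35 V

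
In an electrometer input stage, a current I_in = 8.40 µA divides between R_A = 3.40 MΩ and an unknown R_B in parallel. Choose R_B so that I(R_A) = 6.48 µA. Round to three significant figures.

In a two-way split, I_A/I_in = R_B/(R_A + R_B).
With f = 0.7714, R_B = R_A · f/(1−f) = 3.40 × 3.375 = 11.48 MΩ.

R_B ≈ 11.5 MΩ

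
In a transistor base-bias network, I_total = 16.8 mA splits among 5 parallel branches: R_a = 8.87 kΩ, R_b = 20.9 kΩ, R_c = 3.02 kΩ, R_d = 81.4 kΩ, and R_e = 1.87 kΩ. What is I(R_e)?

I ≈ 8.65 mA

Conductances: ΣG = 1/8.87 + 1/20.9 + 1/3.02 + 1/81.4 + 1/1.87 = 1.039 (1/kΩ).
Current divider: I(R_e) = I_total · G_k/ΣG = 16.8 × (0.5348/1.039) = 16.8 × 0.5148 = 8.649 mA.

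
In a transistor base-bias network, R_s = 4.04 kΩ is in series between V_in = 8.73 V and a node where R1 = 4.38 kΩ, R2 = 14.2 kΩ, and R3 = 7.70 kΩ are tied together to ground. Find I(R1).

I ≈ 0.730 mA

Equivalent of the parallel group: R_p = 2.333 kΩ.
V_A by voltage divider: V_A = 8.73 × 2.333/(4.04 + 2.333) = 3.196 V.
I(R1) = V_A / R1 = 3.196/4.38 = 0.7297 mA.
(Check via current divider: I_total = 1.370 mA; share G_k/ΣG = 0.5327 → same result.)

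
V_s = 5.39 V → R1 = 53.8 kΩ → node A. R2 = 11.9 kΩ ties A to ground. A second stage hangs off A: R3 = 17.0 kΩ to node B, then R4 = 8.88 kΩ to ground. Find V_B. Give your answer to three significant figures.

The second stage (R3 + R4 = 25.88 kΩ) loads node A in parallel with R2.
R2 ‖ (R3+R4) = 8.152 kΩ.
First divider: V_A = V_s · 8.152/(53.8 + 8.152) = 0.7092 V.
Then the unloaded second divider: V_B = V_A × R4/(R3+R4) = 0.7092 × 0.3431 = 0.2434 V.

V_B ≈ 0.243 V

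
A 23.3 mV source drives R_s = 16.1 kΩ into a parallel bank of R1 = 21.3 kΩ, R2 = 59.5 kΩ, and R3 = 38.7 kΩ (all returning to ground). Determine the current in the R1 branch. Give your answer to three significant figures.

I ≈ 0.448 µA

Combine the parallel branches: R_p = (1/21.3 + 1/59.5 + 1/38.7)⁻¹ = 11.16 kΩ.
V_A = 23.3 × 11.16/27.26 = 9.539 mV.
Branch current I = V_A/R1 = 9.539/21.3 = 0.4479 µA.
(Check via current divider: I_total = 0.8547 µA; share G_k/ΣG = 0.5240 → same result.)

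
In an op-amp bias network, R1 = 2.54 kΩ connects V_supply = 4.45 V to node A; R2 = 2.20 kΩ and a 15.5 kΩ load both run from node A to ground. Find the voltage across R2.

V_out ≈ 1.92 V

First combine the lower leg with the load: R2 ‖ R_L = 1.927 kΩ.
Now apply the divider: V_out = 4.45 × 0.4313 = 1.919 V.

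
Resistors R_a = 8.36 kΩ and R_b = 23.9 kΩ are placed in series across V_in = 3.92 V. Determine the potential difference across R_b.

ΣR = 8.36 + 23.9 = 32.26 kΩ.
By the voltage-divider rule, V = 3.92 × 23.90/32.26 = 2.904 V.

V ≈ 2.90 V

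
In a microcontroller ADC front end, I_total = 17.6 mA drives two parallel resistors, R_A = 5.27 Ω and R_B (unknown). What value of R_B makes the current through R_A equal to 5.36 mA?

R_B ≈ 2.31 Ω

In a two-way split, I_A/I_total = R_B/(R_A + R_B).
With f = 0.3045, R_B = R_A · f/(1−f) = 5.27 × 0.4379 = 2.308 Ω.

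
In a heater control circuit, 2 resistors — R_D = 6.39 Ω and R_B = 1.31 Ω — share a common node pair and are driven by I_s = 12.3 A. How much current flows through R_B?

I ≈ 10.2 A

With just two branches, the current splits inversely with resistance.
I(R_B) = 12.3 × 6.39/(6.39 + 1.31) = 12.3 × 0.8299 = 10.21 A.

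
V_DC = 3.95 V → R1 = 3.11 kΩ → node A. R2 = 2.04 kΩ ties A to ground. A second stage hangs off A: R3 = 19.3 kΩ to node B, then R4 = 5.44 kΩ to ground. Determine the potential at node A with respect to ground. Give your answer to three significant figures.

V_A ≈ 1.49 V

Node A sees R2 in parallel with the series input of stage 2, R3 + R4 = 24.74 kΩ.
Effective lower resistance at A: R2 ‖ 24.74 = 1.885 kΩ.
V_A = 3.95 × 1.885/(3.11 + 1.885) = 1.490 V.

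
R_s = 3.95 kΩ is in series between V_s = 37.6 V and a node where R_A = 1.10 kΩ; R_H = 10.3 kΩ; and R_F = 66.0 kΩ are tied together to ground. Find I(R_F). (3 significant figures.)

Equivalent of the parallel group: R_p = 0.9791 kΩ.
Node voltage V_A = V_s · R_p/(R_s + R_p) = 37.6 × 0.1986 = 7.469 V.
I(R_F) = V_A / R_F = 7.469/66.0 = 0.1132 mA.

I ≈ 0.113 mA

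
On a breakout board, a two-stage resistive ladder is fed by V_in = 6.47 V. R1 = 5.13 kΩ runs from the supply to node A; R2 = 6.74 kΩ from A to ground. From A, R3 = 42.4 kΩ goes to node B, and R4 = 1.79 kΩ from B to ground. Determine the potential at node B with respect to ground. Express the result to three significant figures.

The second stage (R3 + R4 = 44.19 kΩ) loads node A in parallel with R2.
R2 ‖ (R3+R4) = 5.848 kΩ.
V_A = 6.47 × 5.848/(5.13 + 5.848) = 3.447 V.
Stage 2 is unloaded, so V_B = V_A · R4/(R3+R4) = 3.447 × 1.79/44.19 = 0.1396 V.

V_B ≈ 0.140 V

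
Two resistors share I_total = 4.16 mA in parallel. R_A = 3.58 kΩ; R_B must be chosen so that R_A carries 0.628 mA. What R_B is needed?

R_B ≈ 0.637 kΩ

In a two-way split, I_A/I_total = R_B/(R_A + R_B).
With f = 0.1510, R_B = R_A · f/(1−f) = 3.58 × 0.1778 = 0.6365 kΩ.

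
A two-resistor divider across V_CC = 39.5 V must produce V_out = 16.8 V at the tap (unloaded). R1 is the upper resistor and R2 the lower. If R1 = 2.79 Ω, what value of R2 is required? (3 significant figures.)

The divider ratio is R2/(R1+R2) = 16.8/39.5 = 0.4253.
Rearranging, R2 = R1·k/(1−k) = 2.79 × 0.7401 = 2.065 Ω.

R2 ≈ 2.06 Ω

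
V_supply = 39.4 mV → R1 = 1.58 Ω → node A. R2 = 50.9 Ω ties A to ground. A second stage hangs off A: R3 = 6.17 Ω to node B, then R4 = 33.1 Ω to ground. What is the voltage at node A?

V_A ≈ 36.8 mV

The second stage (R3 + R4 = 39.27 Ω) loads node A in parallel with R2.
R2 ‖ (R3+R4) = 22.17 Ω.
V_A = 39.4 × 22.17/(1.58 + 22.17) = 36.78 mV.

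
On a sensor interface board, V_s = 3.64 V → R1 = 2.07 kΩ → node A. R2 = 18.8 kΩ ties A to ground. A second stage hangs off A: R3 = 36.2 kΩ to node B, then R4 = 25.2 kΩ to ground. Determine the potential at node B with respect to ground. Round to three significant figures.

V_B ≈ 1.31 V

Node A sees R2 in parallel with the series input of stage 2, R3 + R4 = 61.40 kΩ.
R2 ‖ (R3+R4) = 14.39 kΩ.
First divider: V_A = V_s · 14.39/(2.07 + 14.39) = 3.182 V.
Stage 2 is unloaded, so V_B = V_A · R4/(R3+R4) = 3.182 × 25.2/61.40 = 1.306 V.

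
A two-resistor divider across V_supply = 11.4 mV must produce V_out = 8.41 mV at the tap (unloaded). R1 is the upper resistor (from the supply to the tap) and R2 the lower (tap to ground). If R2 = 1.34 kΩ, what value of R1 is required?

The divider ratio is R2/(R1+R2) = 8.41/11.4 = 0.7377.
R1 = R2·(1/k − 1) = 1.34 × 0.3555 = 0.4764 kΩ.

R1 ≈ 0.476 kΩ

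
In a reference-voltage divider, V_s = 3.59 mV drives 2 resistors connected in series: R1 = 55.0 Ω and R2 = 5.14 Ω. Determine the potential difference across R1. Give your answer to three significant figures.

V ≈ 3.28 mV

ΣR = 55.0 + 5.14 = 60.14 Ω.
Voltage divider: V = V_s · (55.00 / 60.14) = 3.59 × 0.9145 = 3.283 mV.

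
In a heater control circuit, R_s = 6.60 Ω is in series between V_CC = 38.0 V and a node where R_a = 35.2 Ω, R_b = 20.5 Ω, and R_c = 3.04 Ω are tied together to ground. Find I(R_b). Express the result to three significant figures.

Parallel bank: R_p = 1/(1/35.2 + 1/20.5 + 1/3.04) = 2.462 Ω.
V_A = 38.0 × 2.462/9.062 = 10.32 V.
I(R_b) = V_A / R_b = 10.32/20.5 = 0.5036 A.

I ≈ 0.504 A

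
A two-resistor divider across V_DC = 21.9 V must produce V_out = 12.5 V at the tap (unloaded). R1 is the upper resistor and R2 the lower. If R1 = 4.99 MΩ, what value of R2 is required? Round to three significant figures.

R2 ≈ 6.64 MΩ

The divider ratio is R2/(R1+R2) = 12.5/21.9 = 0.5708.
R2 = R1 · 0.5708/(1 − 0.5708) = 6.636 MΩ.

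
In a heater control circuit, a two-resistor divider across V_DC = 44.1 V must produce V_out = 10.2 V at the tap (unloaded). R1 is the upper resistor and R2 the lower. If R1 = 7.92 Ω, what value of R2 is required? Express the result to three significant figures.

Required fraction k = V_out/V_DC = 0.2313.
R2 = R1 · 0.2313/(1 − 0.2313) = 2.383 Ω.

R2 ≈ 2.38 Ω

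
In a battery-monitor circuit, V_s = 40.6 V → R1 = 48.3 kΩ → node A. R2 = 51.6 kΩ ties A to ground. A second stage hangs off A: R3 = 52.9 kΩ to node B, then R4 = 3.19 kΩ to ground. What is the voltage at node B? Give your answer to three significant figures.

V_B ≈ 0.825 V

The second stage (R3 + R4 = 56.09 kΩ) loads node A in parallel with R2.
R2 ‖ (R3+R4) = 26.88 kΩ.
So V_A = 40.6 × 0.3575 = 14.51 V.
V_B = V_A × 0.05687 = 0.8255 V.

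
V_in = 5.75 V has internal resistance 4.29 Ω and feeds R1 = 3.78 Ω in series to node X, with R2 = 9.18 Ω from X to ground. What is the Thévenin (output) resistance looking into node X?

R1' = 4.29 + 3.78 = 8.070 Ω (source resistance + R1).
Zeroing V_in shorts the top of R1' to ground, so R_th = R1' ‖ R2 = 4.295 Ω.

R_th ≈ 4.29 Ω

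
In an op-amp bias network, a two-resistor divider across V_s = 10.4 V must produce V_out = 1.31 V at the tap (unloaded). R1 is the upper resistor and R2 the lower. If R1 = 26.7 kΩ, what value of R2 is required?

Required fraction k = V_out/V_s = 0.1260.
R2 = R1 · 0.1260/(1 − 0.1260) = 3.848 kΩ.

R2 ≈ 3.85 kΩ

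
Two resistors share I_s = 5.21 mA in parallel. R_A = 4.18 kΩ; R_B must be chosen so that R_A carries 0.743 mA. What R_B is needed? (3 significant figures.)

R_B ≈ 0.695 kΩ

In a two-way split, I_A/I_s = R_B/(R_A + R_B).
0.743/5.21 = R_B/(R_A + R_B) → R_B = R_A · (0.1426)/(1 − 0.1426) = 4.18 × 0.1663 = 0.6953 kΩ.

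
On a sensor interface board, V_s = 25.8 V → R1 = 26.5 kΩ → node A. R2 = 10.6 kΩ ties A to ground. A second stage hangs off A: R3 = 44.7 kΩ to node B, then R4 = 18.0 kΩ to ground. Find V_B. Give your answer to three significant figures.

V_B ≈ 1.89 V

The second stage (R3 + R4 = 62.70 kΩ) loads node A in parallel with R2.
R2 ‖ (R3+R4) = 9.067 kΩ.
First divider: V_A = V_s · 9.067/(26.5 + 9.067) = 6.577 V.
Stage 2 is unloaded, so V_B = V_A · R4/(R3+R4) = 6.577 × 18.0/62.70 = 1.888 V.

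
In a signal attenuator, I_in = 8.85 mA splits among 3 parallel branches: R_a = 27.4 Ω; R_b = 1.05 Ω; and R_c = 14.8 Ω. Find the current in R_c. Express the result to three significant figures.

Conductances: ΣG = 1/27.4 + 1/1.05 + 1/14.8 = 1.056 (1/Ω).
By the current-divider rule, I = I_in · G_k/ΣG = 8.85 × 0.06396 = 0.5660 mA.

I ≈ 0.566 mA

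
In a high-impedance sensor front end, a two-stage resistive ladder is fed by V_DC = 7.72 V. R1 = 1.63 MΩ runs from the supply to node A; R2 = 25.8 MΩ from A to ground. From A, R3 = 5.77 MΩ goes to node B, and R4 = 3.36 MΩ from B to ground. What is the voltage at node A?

V_A ≈ 6.22 V

The second stage (R3 + R4 = 9.130 MΩ) loads node A in parallel with R2.
R2 ‖ (R3+R4) = 6.744 MΩ.
So V_A = 7.72 × 0.8053 = 6.217 V.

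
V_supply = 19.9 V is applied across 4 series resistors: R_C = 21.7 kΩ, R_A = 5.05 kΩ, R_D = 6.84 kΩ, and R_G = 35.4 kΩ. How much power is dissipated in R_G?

Series current I = V_supply/ΣR = 19.9/68.99 = 0.2884 mA.
P(R_G) = I²·R_G = (0.2884)² × 35.4 = 2.945 mW.

P ≈ 2.95 mW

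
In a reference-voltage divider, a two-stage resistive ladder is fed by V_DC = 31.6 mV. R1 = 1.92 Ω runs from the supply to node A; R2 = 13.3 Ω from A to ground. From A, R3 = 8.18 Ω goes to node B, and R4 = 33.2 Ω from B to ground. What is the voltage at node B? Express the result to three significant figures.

V_B ≈ 21.3 mV

The second stage (R3 + R4 = 41.38 Ω) loads node A in parallel with R2.
R2 ‖ (R3+R4) = 10.06 Ω.
First divider: V_A = V_DC · 10.06/(1.92 + 10.06) = 26.54 mV.
Stage 2 is unloaded, so V_B = V_A · R4/(R3+R4) = 26.54 × 33.2/41.38 = 21.29 mV.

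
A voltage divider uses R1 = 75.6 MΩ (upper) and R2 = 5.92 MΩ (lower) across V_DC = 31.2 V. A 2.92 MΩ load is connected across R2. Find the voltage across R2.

R2 ‖ R_L = (5.92 × 2.92)/(5.92 + 2.92) = 1.955 MΩ.
Voltage divider with the loaded lower leg: V_out = 31.2 × 1.955/(75.6 + 1.955) = 31.2 × 0.02521 = 0.7867 V.
(Unloaded it would be 2.27 V; the load pulls it down.)

V_out ≈ 0.787 V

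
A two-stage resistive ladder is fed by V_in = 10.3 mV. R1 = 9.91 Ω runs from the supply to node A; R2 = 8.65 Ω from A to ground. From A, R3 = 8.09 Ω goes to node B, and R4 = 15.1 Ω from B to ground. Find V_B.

V_B ≈ 2.61 mV

The second stage (R3 + R4 = 23.19 Ω) loads node A in parallel with R2.
Effective lower resistance at A: R2 ‖ 23.19 = 6.300 Ω.
So V_A = 10.3 × 0.3887 = 4.003 mV.
Then the unloaded second divider: V_B = V_A × R4/(R3+R4) = 4.003 × 0.6511 = 2.607 mV.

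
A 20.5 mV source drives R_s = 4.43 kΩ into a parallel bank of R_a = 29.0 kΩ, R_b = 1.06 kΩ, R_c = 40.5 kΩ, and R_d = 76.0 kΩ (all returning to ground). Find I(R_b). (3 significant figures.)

Equivalent of the parallel group: R_p = 0.9845 kΩ.
V_A by voltage divider: V_A = 20.5 × 0.9845/(4.43 + 0.9845) = 3.727 mV.
I(R_b) = V_A / R_b = 3.727/1.06 = 3.517 µA.

I ≈ 3.52 µA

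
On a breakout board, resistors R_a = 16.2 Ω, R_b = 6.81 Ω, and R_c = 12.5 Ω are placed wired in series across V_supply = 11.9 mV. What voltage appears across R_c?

Series total: ΣR = 16.2 + 6.81 + 12.5 = 35.51 Ω.
Voltage divider: V = V_supply · (12.50 / 35.51) = 11.9 × 0.3520 = 4.189 mV.

V ≈ 4.19 mV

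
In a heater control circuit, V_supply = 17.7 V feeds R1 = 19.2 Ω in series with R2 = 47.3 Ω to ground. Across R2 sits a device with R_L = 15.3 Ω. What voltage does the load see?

V_out ≈ 6.65 V

The load sits in parallel with R2, giving an effective lower resistance R2' = R2·R_L/(R2+R_L) = 11.56 Ω.
Now apply the divider: V_out = 17.7 × 0.3758 = 6.652 V.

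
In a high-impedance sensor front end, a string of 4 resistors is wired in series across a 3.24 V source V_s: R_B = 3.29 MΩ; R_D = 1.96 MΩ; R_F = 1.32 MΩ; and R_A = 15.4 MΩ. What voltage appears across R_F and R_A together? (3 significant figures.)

V ≈ 2.47 V

Total series resistance ΣR = 3.29 + 1.96 + 1.32 + 15.4 = 21.97 MΩ.
R_{R_F..R_A} = 1.32 + 15.4 = 16.72 MΩ.
By the voltage-divider rule, V = 3.24 × 16.72/21.97 = 2.466 V.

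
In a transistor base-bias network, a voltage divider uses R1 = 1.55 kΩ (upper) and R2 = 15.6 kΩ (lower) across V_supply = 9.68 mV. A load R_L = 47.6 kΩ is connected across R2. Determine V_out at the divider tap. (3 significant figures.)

V_out ≈ 8.55 mV

First combine the lower leg with the load: R2 ‖ R_L = 11.75 kΩ.
Now apply the divider: V_out = 9.68 × 0.8835 = 8.552 mV.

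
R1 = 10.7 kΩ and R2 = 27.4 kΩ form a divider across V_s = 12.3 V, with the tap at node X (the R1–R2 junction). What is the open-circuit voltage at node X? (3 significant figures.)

V_th ≈ 8.85 V

With X open, the divider is unloaded: V_th = 12.3 × 27.4/38.10 = 8.846 V.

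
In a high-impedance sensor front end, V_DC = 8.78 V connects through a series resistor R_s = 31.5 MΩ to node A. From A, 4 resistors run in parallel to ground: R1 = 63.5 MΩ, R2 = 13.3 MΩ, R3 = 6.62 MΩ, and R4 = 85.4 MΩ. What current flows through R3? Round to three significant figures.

I ≈ 0.148 µA

Parallel bank: R_p = 1/(1/63.5 + 1/13.3 + 1/6.62 + 1/85.4) = 3.942 MΩ.
V_A by voltage divider: V_A = 8.78 × 3.942/(31.5 + 3.942) = 0.9765 V.
Branch current I = V_A/R3 = 0.9765/6.62 = 0.1475 µA.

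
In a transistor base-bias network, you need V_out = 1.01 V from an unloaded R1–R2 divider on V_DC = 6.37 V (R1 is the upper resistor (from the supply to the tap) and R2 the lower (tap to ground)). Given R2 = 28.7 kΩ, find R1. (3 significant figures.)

Required fraction k = V_out/V_DC = 0.1586.
So R1 = R2 · (V_DC/V_out − 1) = 28.7 × (6.37/1.01 − 1) = 28.7 × 5.307 = 152.3 kΩ.

R1 ≈ 152 kΩ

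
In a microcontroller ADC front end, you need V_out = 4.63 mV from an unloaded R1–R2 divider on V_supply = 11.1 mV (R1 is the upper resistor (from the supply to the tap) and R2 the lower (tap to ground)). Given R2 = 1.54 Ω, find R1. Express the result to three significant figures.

V_out/V_supply = R2/(R1+R2) = 0.4171.
R1 = R2·(1/k − 1) = 1.54 × 1.397 = 2.152 Ω.

R1 ≈ 2.15 Ω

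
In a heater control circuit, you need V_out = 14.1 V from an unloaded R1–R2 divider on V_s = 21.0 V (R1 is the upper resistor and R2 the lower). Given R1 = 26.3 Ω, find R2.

V_out/V_s = R2/(R1+R2) = 0.6714.
Rearranging, R2 = R1·k/(1−k) = 26.3 × 2.043 = 53.74 Ω.

R2 ≈ 53.7 Ω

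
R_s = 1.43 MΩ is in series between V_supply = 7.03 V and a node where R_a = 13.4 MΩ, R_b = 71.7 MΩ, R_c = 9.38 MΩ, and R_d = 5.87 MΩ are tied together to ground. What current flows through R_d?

I ≈ 0.786 µA

Combine the parallel branches: R_p = (1/13.4 + 1/71.7 + 1/9.38 + 1/5.87)⁻¹ = 2.736 MΩ.
Node voltage V_A = V_supply · R_p/(R_s + R_p) = 7.03 × 0.6567 = 4.617 V.
Branch current I = V_A/R_d = 4.617/5.87 = 0.7865 µA.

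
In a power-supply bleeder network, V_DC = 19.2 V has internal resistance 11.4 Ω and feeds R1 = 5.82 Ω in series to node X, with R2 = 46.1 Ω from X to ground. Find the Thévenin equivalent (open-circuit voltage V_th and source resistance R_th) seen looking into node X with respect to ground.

R1' = 11.4 + 5.82 = 17.22 Ω (source resistance + R1).
V_th is the unloaded tap voltage: V_DC · R2/(R1'+R2) = 19.2 × 0.7280 = 13.98 V.
Looking into X with the source shorted: R_th = R1'·R2/(R1'+R2) = 17.22 × 46.1/63.32 = 12.54 Ω.

V_th ≈ 14.0 V, R_th ≈ 12.5 Ω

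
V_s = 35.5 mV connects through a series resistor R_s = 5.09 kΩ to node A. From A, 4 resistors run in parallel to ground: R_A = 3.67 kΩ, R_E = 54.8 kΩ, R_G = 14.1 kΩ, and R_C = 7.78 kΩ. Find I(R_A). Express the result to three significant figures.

I ≈ 2.77 µA

Parallel bank: R_p = 1/(1/3.67 + 1/54.8 + 1/14.1 + 1/7.78) = 2.040 kΩ.
V_A = 35.5 × 2.040/7.130 = 10.16 mV.
Branch current I = V_A/R_A = 10.16/3.67 = 2.768 µA.
(Check via current divider: I_total = 4.979 µA; share G_k/ΣG = 0.5559 → same result.)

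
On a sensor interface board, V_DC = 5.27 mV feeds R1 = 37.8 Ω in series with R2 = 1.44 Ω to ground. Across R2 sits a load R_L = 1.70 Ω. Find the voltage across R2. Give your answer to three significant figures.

The load sits in parallel with R2, giving an effective lower resistance R2' = R2·R_L/(R2+R_L) = 0.7796 Ω.
Then V_out = V_DC · R2'/(R1 + R2') = 5.27 × 0.7796/38.58 = 0.1065 mV.

V_out ≈ 0.106 mV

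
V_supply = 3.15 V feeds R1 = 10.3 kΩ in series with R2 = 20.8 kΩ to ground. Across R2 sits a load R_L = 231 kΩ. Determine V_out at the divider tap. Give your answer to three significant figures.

The load sits in parallel with R2, giving an effective lower resistance R2' = R2·R_L/(R2+R_L) = 19.08 kΩ.
Voltage divider with the loaded lower leg: V_out = 3.15 × 19.08/(10.3 + 19.08) = 3.15 × 0.6494 = 2.046 V.

V_out ≈ 2.05 V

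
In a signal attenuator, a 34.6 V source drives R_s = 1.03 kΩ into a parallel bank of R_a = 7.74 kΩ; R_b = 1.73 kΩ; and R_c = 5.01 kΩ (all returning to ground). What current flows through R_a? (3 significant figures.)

I ≈ 2.31 mA

Equivalent of the parallel group: R_p = 1.103 kΩ.
V_A = 34.6 × 1.103/2.133 = 17.89 V.
Branch current I = V_A/R_a = 17.89/7.74 = 2.311 mA.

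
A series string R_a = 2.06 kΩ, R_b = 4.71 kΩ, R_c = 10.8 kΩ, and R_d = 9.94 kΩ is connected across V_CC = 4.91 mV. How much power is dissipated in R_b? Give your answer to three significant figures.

Series current I = V_CC/ΣR = 4.91/27.51 = 0.1785 µA.
P(R_b) = I²·R_b = (0.1785)² × 4.71 = 0.1500 nW.

P ≈ 0.150 nW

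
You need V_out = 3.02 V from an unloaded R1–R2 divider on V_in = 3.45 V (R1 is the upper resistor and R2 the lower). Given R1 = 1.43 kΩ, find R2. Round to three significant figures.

V_out/V_in = R2/(R1+R2) = 0.8754.
Rearranging, R2 = R1·k/(1−k) = 1.43 × 7.023 = 10.04 kΩ.

R2 ≈ 10.0 kΩ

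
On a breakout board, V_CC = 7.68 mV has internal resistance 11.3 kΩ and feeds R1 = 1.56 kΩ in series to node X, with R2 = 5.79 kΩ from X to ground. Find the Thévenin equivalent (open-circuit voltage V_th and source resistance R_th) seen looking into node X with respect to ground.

V_th ≈ 2.38 mV, R_th ≈ 3.99 kΩ

R1' = 11.3 + 1.56 = 12.86 kΩ (source resistance + R1).
With X open, the divider is unloaded: V_th = 7.68 × 5.79/18.65 = 2.384 mV.
Looking into X with the source shorted: R_th = R1'·R2/(R1'+R2) = 12.86 × 5.79/18.65 = 3.992 kΩ.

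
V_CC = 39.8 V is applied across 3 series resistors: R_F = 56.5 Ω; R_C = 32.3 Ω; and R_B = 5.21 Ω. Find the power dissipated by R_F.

P ≈ 10.1 W

Series current I = V_CC/ΣR = 39.8/94.01 = 0.4234 A.
P = I²R = 0.1792 × 56.5 = 10.13 W.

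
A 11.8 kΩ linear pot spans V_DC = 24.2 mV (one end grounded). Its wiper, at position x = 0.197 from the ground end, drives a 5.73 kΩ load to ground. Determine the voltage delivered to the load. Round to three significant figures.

Split the track: R_lower = x·R_p = 2.325 kΩ, R_upper = (1−x)·R_p = 9.475 kΩ.
Lower segment in parallel with the load: 2.325 ‖ 5.73 = 1.654 kΩ.
V_out = 24.2 × 1.654/(9.475 + 1.654) = 3.596 mV.
(Unloaded: V_out = x·V_DC = 4.77 mV.)

V_out ≈ 3.60 mV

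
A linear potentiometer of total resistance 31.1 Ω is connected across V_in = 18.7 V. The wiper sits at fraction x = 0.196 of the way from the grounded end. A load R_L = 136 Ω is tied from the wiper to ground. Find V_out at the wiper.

V_out ≈ 3.54 V

The pot divides into 25.00 Ω above the wiper and 6.096 Ω below.
(x·R_p) ‖ R_L = 5.834 Ω.
Then V_out = V_in · 5.834/(25.00 + 5.834) = 3.538 V.
(Unloaded: V_out = x·V_in = 3.67 V.)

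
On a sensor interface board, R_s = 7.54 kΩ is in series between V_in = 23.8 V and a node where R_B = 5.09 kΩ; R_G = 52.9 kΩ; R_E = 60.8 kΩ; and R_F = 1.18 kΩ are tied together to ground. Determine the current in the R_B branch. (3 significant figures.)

Equivalent of the parallel group: R_p = 0.9266 kΩ.
V_A = 23.8 × 0.9266/8.467 = 2.605 V.
Branch current I = V_A/R_B = 2.605/5.09 = 0.5117 mA.
(Equivalently: I_total = 2.811 mA, then current-divider fraction G_k/ΣG = 0.1820.)

I ≈ 0.512 mA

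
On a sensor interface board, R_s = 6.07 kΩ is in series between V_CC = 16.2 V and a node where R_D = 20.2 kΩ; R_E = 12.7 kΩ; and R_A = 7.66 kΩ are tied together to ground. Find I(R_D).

I ≈ 0.312 mA

Equivalent of the parallel group: R_p = 3.864 kΩ.
Node voltage V_A = V_CC · R_p/(R_s + R_p) = 16.2 × 0.3890 = 6.301 V.
Branch current I = V_A/R_D = 6.301/20.2 = 0.3119 mA.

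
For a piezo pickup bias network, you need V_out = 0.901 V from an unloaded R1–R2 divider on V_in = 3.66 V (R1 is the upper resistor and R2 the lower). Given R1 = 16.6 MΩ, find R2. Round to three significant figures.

R2 ≈ 5.42 MΩ

Required fraction k = V_out/V_in = 0.2462.
R2 = R1 · 0.2462/(1 − 0.2462) = 5.421 MΩ.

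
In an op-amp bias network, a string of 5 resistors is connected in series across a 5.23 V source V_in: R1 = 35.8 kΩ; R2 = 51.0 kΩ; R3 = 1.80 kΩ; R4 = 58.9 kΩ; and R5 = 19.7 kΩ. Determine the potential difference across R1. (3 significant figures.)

ΣR = 35.8 + 51.0 + 1.80 + 58.9 + 19.7 = 167.2 kΩ.
V = V_in · R/ΣR = 5.23 × 0.2141 = 1.120 V.

V ≈ 1.12 V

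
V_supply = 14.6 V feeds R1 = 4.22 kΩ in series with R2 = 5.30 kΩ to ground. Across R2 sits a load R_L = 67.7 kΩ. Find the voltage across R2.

V_out ≈ 7.86 V

The load sits in parallel with R2, giving an effective lower resistance R2' = R2·R_L/(R2+R_L) = 4.915 kΩ.
Voltage divider with the loaded lower leg: V_out = 14.6 × 4.915/(4.22 + 4.915) = 14.6 × 0.5381 = 7.856 V.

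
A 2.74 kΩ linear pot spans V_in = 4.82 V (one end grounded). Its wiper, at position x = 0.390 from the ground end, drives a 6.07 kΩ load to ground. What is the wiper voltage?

V_out ≈ 1.70 V

The pot divides into 1.671 kΩ above the wiper and 1.069 kΩ below.
R_L loads the lower segment: effective lower R = 0.9086 kΩ.
Then V_out = V_in · 0.9086/(1.671 + 0.9086) = 1.698 V.
(Unloaded: V_out = x·V_in = 1.88 V.)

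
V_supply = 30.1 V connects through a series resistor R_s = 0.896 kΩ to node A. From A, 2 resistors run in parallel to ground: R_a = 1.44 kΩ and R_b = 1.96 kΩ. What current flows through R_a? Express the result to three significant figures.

Equivalent of the parallel group: R_p = 0.8301 kΩ.
V_A = 30.1 × 0.8301/1.726 = 14.48 V.
Branch current I = V_A/R_a = 14.48/1.44 = 10.05 mA.

I ≈ 10.1 mA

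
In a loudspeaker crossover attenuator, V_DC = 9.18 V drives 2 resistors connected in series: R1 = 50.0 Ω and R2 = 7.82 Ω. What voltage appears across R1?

Series total: ΣR = 50.0 + 7.82 = 57.82 Ω.
Voltage divider: V = V_DC · (50.00 / 57.82) = 9.18 × 0.8648 = 7.938 V.

V ≈ 7.94 V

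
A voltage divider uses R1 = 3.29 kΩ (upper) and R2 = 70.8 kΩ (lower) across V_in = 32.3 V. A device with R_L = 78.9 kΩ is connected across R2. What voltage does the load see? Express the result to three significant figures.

V_out ≈ 29.7 V

First combine the lower leg with the load: R2 ‖ R_L = 37.32 kΩ.
Then V_out = V_in · R2'/(R1 + R2') = 32.3 × 37.32/40.61 = 29.68 V.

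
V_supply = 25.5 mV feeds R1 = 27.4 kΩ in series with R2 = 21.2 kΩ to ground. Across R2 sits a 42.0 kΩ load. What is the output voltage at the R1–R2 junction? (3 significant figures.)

First combine the lower leg with the load: R2 ‖ R_L = 14.09 kΩ.
Then V_out = V_supply · R2'/(R1 + R2') = 25.5 × 14.09/41.49 = 8.659 mV.
(Unloaded it would be 11.1 mV; the load pulls it down.)

V_out ≈ 8.66 mV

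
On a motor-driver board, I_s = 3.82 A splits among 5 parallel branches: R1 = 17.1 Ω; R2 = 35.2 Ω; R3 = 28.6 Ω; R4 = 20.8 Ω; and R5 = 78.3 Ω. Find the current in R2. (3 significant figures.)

I ≈ 0.594 A

Conductances: ΣG = 1/17.1 + 1/35.2 + 1/28.6 + 1/20.8 + 1/78.3 = 0.1827 (1/Ω).
By the current-divider rule, I = I_s · G_k/ΣG = 3.82 × 0.1555 = 0.5940 A.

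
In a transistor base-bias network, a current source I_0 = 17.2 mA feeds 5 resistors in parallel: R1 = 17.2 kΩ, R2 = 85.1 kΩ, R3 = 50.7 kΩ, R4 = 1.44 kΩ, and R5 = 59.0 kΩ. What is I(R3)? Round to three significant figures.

Conductances: ΣG = 1/17.2 + 1/85.1 + 1/50.7 + 1/1.44 + 1/59.0 = 0.8010 (1/kΩ).
Current divider: I(R3) = I_0 · G_k/ΣG = 17.2 × (0.01972/0.8010) = 17.2 × 0.02462 = 0.4235 mA.

I ≈ 0.424 mA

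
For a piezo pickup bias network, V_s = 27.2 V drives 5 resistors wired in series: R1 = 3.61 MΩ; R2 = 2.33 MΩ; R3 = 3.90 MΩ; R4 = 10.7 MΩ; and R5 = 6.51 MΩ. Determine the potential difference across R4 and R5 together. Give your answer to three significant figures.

V ≈ 17.3 V

ΣR = 3.61 + 2.33 + 3.90 + 10.7 + 6.51 = 27.05 MΩ.
R_{R4..R5} = 10.7 + 6.51 = 17.21 MΩ.
By the voltage-divider rule, V = 27.2 × 17.21/27.05 = 17.31 V.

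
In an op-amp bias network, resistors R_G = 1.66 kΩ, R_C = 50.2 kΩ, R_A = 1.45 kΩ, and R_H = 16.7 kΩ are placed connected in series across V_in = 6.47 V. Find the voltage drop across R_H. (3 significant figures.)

V ≈ 1.54 V

Series total: ΣR = 1.66 + 50.2 + 1.45 + 16.7 = 70.01 kΩ.
Voltage divider: V = V_in · (16.70 / 70.01) = 6.47 × 0.2385 = 1.543 V.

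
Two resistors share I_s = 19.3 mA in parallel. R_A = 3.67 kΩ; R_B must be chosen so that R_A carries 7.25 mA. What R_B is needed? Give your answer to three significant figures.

R_B ≈ 2.21 kΩ

The fraction through R_A equals R_B/(R_A+R_B).
With f = 0.3756, R_B = R_A · f/(1−f) = 3.67 × 0.6017 = 2.208 kΩ.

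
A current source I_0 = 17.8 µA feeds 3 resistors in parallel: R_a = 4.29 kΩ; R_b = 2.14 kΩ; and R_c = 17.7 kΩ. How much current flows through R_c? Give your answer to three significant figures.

I ≈ 1.33 µA

ΣG = 1/4.29 + 1/2.14 + 1/17.7 = 0.7569.
R_c takes the fraction G_k/ΣG = 0.05650/0.7569 = 0.07464, so I = 17.8 × 0.07464 = 1.329 µA.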